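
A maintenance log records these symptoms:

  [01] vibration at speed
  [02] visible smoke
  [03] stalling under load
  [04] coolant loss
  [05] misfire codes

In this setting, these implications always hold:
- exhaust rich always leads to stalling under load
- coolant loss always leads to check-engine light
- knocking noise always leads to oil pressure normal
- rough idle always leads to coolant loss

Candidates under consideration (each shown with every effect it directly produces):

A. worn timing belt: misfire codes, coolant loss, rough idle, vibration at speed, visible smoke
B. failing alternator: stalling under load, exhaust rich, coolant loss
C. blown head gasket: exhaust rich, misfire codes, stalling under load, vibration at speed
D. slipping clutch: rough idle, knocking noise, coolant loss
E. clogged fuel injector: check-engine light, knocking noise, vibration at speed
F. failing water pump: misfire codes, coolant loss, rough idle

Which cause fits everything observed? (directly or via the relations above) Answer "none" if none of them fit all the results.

none

For each candidate, compare predicted effects to what was observed:
(A) worn timing belt — vibration at speed yes; visible smoke yes; stalling under load NO; coolant loss yes; misfire codes yes
(B) failing alternator — vibration at speed NO; visible smoke NO; stalling under load yes; coolant loss yes; misfire codes NO
(C) blown head gasket — does not account for visible smoke, coolant loss
(D) slipping clutch — does not account for vibration at speed, visible smoke, stalling under load, misfire codes
(E) clogged fuel injector — vibration at speed yes; visible smoke NO; stalling under load NO; coolant loss NO; misfire codes NO
(F) failing water pump — does not account for vibration at speed, visible smoke, stalling under load
Every candidate fails on at least one observation.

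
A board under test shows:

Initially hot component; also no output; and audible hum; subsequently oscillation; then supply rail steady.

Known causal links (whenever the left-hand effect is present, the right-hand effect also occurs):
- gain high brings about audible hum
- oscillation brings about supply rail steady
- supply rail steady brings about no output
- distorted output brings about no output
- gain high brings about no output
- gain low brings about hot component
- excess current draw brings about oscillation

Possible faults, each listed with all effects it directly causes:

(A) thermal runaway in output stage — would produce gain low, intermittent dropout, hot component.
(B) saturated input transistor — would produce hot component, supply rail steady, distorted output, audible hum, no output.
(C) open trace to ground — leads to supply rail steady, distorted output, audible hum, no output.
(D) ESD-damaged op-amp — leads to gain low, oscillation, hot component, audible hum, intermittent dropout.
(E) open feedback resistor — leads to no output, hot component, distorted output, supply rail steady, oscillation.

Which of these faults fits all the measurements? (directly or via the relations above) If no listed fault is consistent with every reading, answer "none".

D

For each candidate, compare predicted effects to what was observed:
(A) thermal runaway in output stage — does not account for no output, audible hum, oscillation, supply rail steady
(B) saturated input transistor — does not account for oscillation
(C) open trace to ground — does not account for hot component, oscillation
(D) ESD-damaged op-amp — hot component +; no output + (via oscillation → supply rail steady → no output); audible hum +; oscillation +; supply rail steady + (via oscillation → supply rail steady)
(E) open feedback resistor — does not account for audible hum
(D) alone accounts for all the evidence.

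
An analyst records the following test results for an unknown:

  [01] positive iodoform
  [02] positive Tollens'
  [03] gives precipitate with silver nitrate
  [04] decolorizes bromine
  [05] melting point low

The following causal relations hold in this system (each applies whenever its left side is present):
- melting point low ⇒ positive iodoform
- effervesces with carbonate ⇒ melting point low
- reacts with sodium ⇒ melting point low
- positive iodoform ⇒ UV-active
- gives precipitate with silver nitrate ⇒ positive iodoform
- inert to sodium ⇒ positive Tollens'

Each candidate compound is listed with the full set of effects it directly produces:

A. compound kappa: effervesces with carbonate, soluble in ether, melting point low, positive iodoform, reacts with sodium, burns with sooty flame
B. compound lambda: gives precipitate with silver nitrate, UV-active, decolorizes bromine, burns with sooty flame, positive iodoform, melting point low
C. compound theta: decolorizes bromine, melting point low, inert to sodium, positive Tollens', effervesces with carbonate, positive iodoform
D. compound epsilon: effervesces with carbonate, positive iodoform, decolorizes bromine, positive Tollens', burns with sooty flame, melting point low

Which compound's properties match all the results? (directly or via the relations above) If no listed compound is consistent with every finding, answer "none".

Testing each hypothesis:
(A) compound kappa — does not account for positive Tollens', gives precipitate with silver nitrate, decolorizes bromine
(B) compound lambda — does not account for positive Tollens'
(C) compound theta — does not account for gives precipitate with silver nitrate
(D) compound epsilon — positive iodoform +; positive Tollens' +; gives precipitate with silver nitrate -; decolorizes bromine +; melting point low +
Every candidate fails on at least one observation.

none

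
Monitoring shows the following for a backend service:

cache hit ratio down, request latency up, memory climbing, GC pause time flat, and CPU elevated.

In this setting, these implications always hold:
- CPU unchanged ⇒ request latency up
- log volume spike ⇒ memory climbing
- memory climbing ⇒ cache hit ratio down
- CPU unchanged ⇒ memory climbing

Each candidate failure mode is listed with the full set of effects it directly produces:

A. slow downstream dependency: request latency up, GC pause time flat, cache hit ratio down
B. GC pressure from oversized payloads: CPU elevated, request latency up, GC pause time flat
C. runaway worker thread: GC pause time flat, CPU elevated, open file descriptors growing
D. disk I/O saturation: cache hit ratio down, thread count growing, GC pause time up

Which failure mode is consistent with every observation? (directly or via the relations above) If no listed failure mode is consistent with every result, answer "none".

Checking each candidate against the observations:
(A) slow downstream dependency — cache hit ratio down +; request latency up +; memory climbing -; GC pause time flat +; CPU elevated -
(B) GC pressure from oversized payloads — cache hit ratio down -; request latency up +; memory climbing -; GC pause time flat +; CPU elevated +
(C) runaway worker thread — does not account for cache hit ratio down, request latency up, memory climbing
(D) disk I/O saturation — fails on request latency up, memory climbing, GC pause time flat, CPU elevated (predicts GC pause time up, not GC pause time flat)
None of the listed candidates fits everything.

none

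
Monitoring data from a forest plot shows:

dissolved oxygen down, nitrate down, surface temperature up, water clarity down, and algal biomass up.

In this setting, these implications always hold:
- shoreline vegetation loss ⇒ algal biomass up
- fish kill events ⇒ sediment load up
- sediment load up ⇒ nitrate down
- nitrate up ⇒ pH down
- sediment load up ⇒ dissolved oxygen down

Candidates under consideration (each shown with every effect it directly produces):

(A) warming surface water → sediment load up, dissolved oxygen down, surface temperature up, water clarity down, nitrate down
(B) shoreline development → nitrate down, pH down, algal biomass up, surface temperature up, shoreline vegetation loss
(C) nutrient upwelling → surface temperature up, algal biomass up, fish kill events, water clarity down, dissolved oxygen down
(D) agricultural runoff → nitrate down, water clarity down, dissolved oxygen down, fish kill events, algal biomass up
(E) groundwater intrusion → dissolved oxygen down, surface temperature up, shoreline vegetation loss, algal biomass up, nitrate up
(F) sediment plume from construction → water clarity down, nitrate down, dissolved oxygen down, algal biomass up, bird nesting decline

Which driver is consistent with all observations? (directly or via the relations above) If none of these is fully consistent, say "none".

C

Testing each hypothesis:
(A) warming surface water — does not account for algal biomass up
(B) shoreline development — dissolved oxygen down miss; nitrate down match; surface temperature up match; water clarity down miss; algal biomass up match
(C) nutrient upwelling — accounts for every observation (nitrate down through fish kill events → sediment load up → nitrate down)
(D) agricultural runoff — does not account for surface temperature up
(E) groundwater intrusion — dissolved oxygen down match; nitrate down miss; surface temperature up match; water clarity down miss; algal biomass up match
(F) sediment plume from construction — dissolved oxygen down match; nitrate down match; surface temperature up miss; water clarity down match; algal biomass up match
(C) is the only candidate with no mismatches.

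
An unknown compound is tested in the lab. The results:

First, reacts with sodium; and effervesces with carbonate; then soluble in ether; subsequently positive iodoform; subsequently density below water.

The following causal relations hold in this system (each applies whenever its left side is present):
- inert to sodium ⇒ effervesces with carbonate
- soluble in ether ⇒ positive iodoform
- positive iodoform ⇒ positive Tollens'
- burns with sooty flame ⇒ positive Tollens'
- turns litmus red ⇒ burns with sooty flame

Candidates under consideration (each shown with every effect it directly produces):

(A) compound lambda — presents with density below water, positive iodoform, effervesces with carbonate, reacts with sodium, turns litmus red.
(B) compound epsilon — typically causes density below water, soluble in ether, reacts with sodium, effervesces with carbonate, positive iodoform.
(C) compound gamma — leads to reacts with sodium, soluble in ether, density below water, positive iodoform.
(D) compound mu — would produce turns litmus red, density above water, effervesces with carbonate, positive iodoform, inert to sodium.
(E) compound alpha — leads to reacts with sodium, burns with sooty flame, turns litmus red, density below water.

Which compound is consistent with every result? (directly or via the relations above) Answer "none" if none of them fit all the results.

B

Testing each hypothesis:
(A) compound lambda — reacts with sodium match; effervesces with carbonate match; soluble in ether miss; positive iodoform match; density below water match
(B) compound epsilon — accounts for every observation
(C) compound gamma — does not account for effervesces with carbonate
(D) compound mu — fails on reacts with sodium, soluble in ether, density below water (predicts inert to sodium, not reacts with sodium; predicts density above water, not density below water)
(E) compound alpha — reacts with sodium match; effervesces with carbonate miss; soluble in ether miss; positive iodoform miss; density below water match
(B) is the only candidate with no mismatches.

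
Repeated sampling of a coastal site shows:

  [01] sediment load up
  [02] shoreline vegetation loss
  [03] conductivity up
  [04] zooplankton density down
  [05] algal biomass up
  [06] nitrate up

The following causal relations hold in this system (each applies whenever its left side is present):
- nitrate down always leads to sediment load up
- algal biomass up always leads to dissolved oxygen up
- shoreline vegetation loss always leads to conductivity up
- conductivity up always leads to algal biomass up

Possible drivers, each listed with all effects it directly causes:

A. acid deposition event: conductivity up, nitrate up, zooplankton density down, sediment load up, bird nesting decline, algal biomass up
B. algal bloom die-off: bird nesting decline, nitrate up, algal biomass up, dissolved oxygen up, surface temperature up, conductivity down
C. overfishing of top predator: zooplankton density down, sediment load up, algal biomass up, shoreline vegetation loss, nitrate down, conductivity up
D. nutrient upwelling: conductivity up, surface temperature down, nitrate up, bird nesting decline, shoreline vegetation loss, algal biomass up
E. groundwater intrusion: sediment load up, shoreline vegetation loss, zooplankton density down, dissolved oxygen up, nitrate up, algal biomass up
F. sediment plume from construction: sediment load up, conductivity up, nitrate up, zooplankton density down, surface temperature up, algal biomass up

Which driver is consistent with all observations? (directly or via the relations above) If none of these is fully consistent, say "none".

E

For each candidate, compare predicted effects to what was observed:
(A) acid deposition event — sediment load up yes; shoreline vegetation loss NO; conductivity up yes; zooplankton density down yes; algal biomass up yes; nitrate up yes
(B) algal bloom die-off — sediment load up NO; shoreline vegetation loss NO; conductivity up NO; zooplankton density down NO; algal biomass up yes; nitrate up yes
(C) overfishing of top predator — sediment load up yes; shoreline vegetation loss yes; conductivity up yes; zooplankton density down yes; algal biomass up yes; nitrate up NO
(D) nutrient upwelling — does not account for sediment load up, zooplankton density down
(E) groundwater intrusion — sediment load up yes; shoreline vegetation loss yes; conductivity up yes (by shoreline vegetation loss → conductivity up); zooplankton density down yes; algal biomass up yes; nitrate up yes
(F) sediment plume from construction — does not account for shoreline vegetation loss
(E) is the only candidate with no mismatches.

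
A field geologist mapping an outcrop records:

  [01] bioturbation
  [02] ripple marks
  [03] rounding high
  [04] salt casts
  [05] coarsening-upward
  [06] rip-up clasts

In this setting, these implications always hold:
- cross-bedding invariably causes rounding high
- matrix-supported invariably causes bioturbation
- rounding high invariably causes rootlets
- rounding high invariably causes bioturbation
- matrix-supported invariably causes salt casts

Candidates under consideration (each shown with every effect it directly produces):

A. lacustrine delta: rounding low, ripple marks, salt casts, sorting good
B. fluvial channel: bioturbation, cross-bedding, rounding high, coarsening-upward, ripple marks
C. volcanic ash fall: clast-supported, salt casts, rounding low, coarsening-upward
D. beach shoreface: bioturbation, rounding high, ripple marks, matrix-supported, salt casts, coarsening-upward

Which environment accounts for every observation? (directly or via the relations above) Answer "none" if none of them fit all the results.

none

Per-candidate check:
(A) lacustrine delta — bioturbation -; ripple marks +; rounding high -; salt casts +; coarsening-upward -; rip-up clasts -
(B) fluvial channel — does not account for salt casts, rip-up clasts
(C) volcanic ash fall — bioturbation -; ripple marks -; rounding high -; salt casts +; coarsening-upward +; rip-up clasts -
(D) beach shoreface — bioturbation +; ripple marks +; rounding high +; salt casts +; coarsening-upward +; rip-up clasts -
No candidate is consistent with all observations.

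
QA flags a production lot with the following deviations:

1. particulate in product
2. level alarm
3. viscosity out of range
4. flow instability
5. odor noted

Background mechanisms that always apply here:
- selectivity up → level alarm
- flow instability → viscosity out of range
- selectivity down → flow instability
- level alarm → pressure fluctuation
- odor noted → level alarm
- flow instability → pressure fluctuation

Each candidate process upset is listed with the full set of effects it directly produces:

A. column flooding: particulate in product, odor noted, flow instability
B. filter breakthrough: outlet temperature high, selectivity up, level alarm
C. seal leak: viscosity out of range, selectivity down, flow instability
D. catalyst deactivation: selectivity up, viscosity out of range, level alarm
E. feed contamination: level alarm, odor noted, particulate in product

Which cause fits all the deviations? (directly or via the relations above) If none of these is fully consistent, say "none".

For each candidate, compare predicted effects to what was observed:
(A) column flooding — accounts for every observation (level alarm by odor noted → level alarm)
(B) filter breakthrough — does not account for particulate in product, viscosity out of range, flow instability, odor noted
(C) seal leak — particulate in product ✗; level alarm ✗; viscosity out of range ✓; flow instability ✓; odor noted ✗
(D) catalyst deactivation — does not account for particulate in product, flow instability, odor noted
(E) feed contamination — does not account for viscosity out of range, flow instability
Only (A) is consistent with every observation.

A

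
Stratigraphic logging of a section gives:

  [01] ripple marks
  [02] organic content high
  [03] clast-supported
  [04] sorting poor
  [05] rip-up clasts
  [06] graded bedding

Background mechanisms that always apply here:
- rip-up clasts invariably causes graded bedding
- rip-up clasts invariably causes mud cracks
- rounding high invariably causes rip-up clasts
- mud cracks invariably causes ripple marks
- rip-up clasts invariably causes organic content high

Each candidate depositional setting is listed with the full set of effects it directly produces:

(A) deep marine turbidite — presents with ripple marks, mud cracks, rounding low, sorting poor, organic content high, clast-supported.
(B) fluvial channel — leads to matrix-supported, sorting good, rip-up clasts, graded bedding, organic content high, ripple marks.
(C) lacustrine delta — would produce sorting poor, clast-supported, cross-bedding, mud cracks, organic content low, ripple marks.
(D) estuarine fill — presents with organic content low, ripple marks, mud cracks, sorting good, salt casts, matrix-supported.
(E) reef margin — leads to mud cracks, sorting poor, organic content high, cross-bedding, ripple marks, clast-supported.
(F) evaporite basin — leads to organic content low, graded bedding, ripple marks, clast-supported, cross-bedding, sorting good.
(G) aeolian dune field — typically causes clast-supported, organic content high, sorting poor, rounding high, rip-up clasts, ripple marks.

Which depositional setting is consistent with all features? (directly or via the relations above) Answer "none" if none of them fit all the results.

For each candidate, compare predicted effects to what was observed:
(A) deep marine turbidite — does not account for rip-up clasts, graded bedding
(B) fluvial channel — fails on clast-supported, sorting poor (predicts matrix-supported, not clast-supported; predicts sorting good, not sorting poor)
(C) lacustrine delta — fails on organic content high, rip-up clasts, graded bedding (predicts organic content low, not organic content high)
(D) estuarine fill — ripple marks match; organic content high miss; clast-supported miss; sorting poor miss; rip-up clasts miss; graded bedding miss
(E) reef margin — does not account for rip-up clasts, graded bedding
(F) evaporite basin — ripple marks match; organic content high miss; clast-supported match; sorting poor miss; rip-up clasts miss; graded bedding match
(G) aeolian dune field — ripple marks match; organic content high match; clast-supported match; sorting poor match; rip-up clasts match; graded bedding match (via rip-up clasts → graded bedding)
Only (G) is consistent with every observation.

G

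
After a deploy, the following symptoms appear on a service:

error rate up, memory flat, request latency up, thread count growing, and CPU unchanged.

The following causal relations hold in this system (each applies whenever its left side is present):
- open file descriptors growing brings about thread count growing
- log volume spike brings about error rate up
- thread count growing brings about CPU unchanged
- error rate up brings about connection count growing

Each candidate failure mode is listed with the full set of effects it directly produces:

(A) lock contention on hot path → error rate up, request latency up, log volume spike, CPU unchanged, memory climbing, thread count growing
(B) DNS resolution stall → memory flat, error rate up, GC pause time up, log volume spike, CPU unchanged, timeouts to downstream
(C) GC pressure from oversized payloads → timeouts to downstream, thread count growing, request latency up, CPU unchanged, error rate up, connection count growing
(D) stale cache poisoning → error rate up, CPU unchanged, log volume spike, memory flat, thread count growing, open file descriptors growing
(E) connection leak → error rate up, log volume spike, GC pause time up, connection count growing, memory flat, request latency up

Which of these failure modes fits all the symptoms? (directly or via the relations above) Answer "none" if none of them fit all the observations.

none

For each candidate, compare predicted effects to what was observed:
(A) lock contention on hot path — error rate up ✓; memory flat ✗; request latency up ✓; thread count growing ✓; CPU unchanged ✓
(B) DNS resolution stall — error rate up ✓; memory flat ✓; request latency up ✗; thread count growing ✗; CPU unchanged ✓
(C) GC pressure from oversized payloads — error rate up ✓; memory flat ✗; request latency up ✓; thread count growing ✓; CPU unchanged ✓
(D) stale cache poisoning — does not account for request latency up
(E) connection leak — error rate up ✓; memory flat ✓; request latency up ✓; thread count growing ✗; CPU unchanged ✗
None of the listed candidates fits everything.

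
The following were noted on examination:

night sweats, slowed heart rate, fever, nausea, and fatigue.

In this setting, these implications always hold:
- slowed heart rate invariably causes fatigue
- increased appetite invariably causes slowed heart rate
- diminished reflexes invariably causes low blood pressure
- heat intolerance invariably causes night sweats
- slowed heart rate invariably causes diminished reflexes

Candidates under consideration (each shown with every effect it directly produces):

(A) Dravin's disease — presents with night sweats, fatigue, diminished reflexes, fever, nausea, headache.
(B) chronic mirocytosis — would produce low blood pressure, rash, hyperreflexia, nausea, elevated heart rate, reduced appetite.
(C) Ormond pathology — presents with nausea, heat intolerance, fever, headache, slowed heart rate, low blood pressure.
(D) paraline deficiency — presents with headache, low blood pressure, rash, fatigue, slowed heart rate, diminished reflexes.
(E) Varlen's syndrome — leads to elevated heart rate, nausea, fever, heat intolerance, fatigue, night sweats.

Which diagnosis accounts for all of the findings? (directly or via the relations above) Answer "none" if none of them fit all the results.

C

Per-candidate check:
(A) Dravin's disease — does not account for slowed heart rate
(B) chronic mirocytosis — fails on night sweats, slowed heart rate, fever, fatigue (predicts elevated heart rate, not slowed heart rate)
(C) Ormond pathology — night sweats ✓ (via heat intolerance → night sweats); slowed heart rate ✓; fever ✓; nausea ✓; fatigue ✓ (via slowed heart rate → fatigue)
(D) paraline deficiency — does not account for night sweats, fever, nausea
(E) Varlen's syndrome — night sweats ✓; slowed heart rate ✗; fever ✓; nausea ✓; fatigue ✓
Only (C) is consistent with every observation.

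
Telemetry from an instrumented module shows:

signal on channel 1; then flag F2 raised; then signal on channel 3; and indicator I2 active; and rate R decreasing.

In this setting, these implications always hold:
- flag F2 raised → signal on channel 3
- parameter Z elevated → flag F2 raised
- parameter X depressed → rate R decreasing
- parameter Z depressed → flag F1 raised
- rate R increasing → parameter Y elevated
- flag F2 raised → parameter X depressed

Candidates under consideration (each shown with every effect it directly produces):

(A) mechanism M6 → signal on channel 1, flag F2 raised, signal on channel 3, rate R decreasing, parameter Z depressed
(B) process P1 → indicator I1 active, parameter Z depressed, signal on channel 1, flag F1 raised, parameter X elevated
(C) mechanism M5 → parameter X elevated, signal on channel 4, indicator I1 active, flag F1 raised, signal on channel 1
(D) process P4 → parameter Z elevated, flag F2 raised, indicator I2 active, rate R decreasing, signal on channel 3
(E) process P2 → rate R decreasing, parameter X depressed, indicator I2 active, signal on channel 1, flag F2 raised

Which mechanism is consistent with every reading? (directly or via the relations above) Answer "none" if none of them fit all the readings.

E

For each candidate, compare predicted effects to what was observed:
(A) mechanism M6 — does not account for indicator I2 active
(B) process P1 — signal on channel 1 match; flag F2 raised miss; signal on channel 3 miss; indicator I2 active miss; rate R decreasing miss
(C) mechanism M5 — signal on channel 1 match; flag F2 raised miss; signal on channel 3 miss; indicator I2 active miss; rate R decreasing miss
(D) process P4 — does not account for signal on channel 1
(E) process P2 — signal on channel 1 match; flag F2 raised match; signal on channel 3 match (through flag F2 raised → signal on channel 3); indicator I2 active match; rate R decreasing match
(E) is the only candidate with no mismatches.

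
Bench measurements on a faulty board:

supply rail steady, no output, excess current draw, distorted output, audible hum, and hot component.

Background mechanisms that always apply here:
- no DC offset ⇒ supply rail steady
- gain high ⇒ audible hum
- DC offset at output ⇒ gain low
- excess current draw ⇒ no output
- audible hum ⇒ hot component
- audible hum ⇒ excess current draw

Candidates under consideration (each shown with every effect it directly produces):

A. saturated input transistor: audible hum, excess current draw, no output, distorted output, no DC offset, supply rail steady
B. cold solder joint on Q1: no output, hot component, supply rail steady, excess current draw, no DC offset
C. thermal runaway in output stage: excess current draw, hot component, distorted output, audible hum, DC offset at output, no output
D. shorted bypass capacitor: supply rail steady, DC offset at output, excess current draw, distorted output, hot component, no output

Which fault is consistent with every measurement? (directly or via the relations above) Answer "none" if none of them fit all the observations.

A

Testing each hypothesis:
(A) saturated input transistor — supply rail steady yes; no output yes; excess current draw yes; distorted output yes; audible hum yes; hot component yes (through audible hum → hot component)
(B) cold solder joint on Q1 — does not account for distorted output, audible hum
(C) thermal runaway in output stage — supply rail steady NO; no output yes; excess current draw yes; distorted output yes; audible hum yes; hot component yes
(D) shorted bypass capacitor — does not account for audible hum
(A) alone accounts for all the evidence.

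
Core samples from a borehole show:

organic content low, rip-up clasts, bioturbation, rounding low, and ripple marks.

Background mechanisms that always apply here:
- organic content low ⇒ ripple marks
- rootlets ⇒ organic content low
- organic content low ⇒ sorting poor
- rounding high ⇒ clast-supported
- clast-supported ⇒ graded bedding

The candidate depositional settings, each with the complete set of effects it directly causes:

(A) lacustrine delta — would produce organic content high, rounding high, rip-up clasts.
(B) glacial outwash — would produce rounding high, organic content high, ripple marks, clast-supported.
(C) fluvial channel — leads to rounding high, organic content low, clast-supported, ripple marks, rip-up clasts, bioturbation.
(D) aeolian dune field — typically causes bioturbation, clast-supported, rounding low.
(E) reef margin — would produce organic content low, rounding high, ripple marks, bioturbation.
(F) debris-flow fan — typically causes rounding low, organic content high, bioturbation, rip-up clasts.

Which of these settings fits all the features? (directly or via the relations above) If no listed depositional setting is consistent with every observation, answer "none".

Checking each candidate against the observations:
(A) lacustrine delta — organic content low NO; rip-up clasts yes; bioturbation NO; rounding low NO; ripple marks NO
(B) glacial outwash — organic content low NO; rip-up clasts NO; bioturbation NO; rounding low NO; ripple marks yes
(C) fluvial channel — fails on rounding low (predicts rounding high, not rounding low)
(D) aeolian dune field — does not account for organic content low, rip-up clasts, ripple marks
(E) reef margin — organic content low yes; rip-up clasts NO; bioturbation yes; rounding low NO; ripple marks yes
(F) debris-flow fan — organic content low NO; rip-up clasts yes; bioturbation yes; rounding low yes; ripple marks NO
No candidate is consistent with all observations.

none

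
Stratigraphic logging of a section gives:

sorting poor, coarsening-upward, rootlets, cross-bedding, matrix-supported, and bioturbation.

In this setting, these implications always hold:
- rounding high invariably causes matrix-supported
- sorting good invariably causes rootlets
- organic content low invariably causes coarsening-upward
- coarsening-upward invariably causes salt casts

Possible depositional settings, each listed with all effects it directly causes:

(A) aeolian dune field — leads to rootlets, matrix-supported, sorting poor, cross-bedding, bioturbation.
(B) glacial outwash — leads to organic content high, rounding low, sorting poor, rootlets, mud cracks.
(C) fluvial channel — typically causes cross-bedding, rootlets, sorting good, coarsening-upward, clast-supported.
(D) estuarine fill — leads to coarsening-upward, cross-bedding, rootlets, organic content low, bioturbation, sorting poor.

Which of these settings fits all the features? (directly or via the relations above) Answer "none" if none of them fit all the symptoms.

none

For each candidate, compare predicted effects to what was observed:
(A) aeolian dune field — sorting poor ✓; coarsening-upward ✗; rootlets ✓; cross-bedding ✓; matrix-supported ✓; bioturbation ✓
(B) glacial outwash — sorting poor ✓; coarsening-upward ✗; rootlets ✓; cross-bedding ✗; matrix-supported ✗; bioturbation ✗
(C) fluvial channel — fails on sorting poor, matrix-supported, bioturbation (predicts sorting good, not sorting poor; predicts clast-supported, not matrix-supported)
(D) estuarine fill — sorting poor ✓; coarsening-upward ✓; rootlets ✓; cross-bedding ✓; matrix-supported ✗; bioturbation ✓
No candidate is consistent with all observations.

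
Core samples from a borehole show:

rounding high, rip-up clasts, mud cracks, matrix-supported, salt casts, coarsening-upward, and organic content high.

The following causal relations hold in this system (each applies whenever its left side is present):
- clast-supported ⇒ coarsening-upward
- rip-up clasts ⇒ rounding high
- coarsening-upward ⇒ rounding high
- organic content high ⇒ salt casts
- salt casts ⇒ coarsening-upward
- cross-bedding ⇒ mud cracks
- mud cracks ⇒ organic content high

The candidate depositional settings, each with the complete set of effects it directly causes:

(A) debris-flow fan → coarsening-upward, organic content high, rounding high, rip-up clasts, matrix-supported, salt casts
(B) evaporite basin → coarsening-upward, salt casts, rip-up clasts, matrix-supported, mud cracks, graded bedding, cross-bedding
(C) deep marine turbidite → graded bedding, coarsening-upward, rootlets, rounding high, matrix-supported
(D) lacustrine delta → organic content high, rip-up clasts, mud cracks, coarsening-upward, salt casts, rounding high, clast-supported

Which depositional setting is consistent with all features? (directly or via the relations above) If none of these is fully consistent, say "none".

Testing each hypothesis:
(A) debris-flow fan — rounding high yes; rip-up clasts yes; mud cracks NO; matrix-supported yes; salt casts yes; coarsening-upward yes; organic content high yes
(B) evaporite basin — rounding high yes (through coarsening-upward → rounding high); rip-up clasts yes; mud cracks yes; matrix-supported yes; salt casts yes; coarsening-upward yes; organic content high yes (through mud cracks → organic content high)
(C) deep marine turbidite — rounding high yes; rip-up clasts NO; mud cracks NO; matrix-supported yes; salt casts NO; coarsening-upward yes; organic content high NO
(D) lacustrine delta — fails on matrix-supported (predicts clast-supported, not matrix-supported)
(B) alone accounts for all the evidence.

B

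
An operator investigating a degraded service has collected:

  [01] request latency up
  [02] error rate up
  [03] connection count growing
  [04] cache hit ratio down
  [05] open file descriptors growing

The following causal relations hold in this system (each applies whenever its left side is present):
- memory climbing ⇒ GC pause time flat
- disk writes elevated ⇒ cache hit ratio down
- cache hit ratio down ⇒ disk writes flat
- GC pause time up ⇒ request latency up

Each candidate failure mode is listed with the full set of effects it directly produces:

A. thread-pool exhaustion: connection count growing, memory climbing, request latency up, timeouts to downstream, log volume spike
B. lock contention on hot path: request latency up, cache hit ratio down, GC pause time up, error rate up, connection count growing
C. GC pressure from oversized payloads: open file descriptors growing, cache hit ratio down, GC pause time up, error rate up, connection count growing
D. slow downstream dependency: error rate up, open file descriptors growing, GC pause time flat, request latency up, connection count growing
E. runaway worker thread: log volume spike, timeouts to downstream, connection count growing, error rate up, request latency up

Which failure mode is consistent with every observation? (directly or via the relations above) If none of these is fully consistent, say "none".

C

Per-candidate check:
(A) thread-pool exhaustion — does not account for error rate up, cache hit ratio down, open file descriptors growing
(B) lock contention on hot path — request latency up match; error rate up match; connection count growing match; cache hit ratio down match; open file descriptors growing miss
(C) GC pressure from oversized payloads — accounts for every observation (request latency up via GC pause time up → request latency up)
(D) slow downstream dependency — does not account for cache hit ratio down
(E) runaway worker thread — request latency up match; error rate up match; connection count growing match; cache hit ratio down miss; open file descriptors growing miss
Only (C) is consistent with every observation.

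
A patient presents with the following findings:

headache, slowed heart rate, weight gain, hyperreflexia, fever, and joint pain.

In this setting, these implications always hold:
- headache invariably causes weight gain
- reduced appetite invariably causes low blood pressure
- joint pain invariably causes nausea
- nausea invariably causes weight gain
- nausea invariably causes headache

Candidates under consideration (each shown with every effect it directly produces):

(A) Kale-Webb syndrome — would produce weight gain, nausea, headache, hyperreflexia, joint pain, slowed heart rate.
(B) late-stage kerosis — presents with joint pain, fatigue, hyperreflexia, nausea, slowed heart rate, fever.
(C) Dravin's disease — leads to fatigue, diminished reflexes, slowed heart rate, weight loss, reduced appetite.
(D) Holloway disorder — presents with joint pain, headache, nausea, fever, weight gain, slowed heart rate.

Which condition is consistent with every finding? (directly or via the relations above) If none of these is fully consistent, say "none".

B

Testing each hypothesis:
(A) Kale-Webb syndrome — headache +; slowed heart rate +; weight gain +; hyperreflexia +; fever -; joint pain +
(B) late-stage kerosis — accounts for every observation (headache via nausea → headache)
(C) Dravin's disease — headache -; slowed heart rate +; weight gain -; hyperreflexia -; fever -; joint pain -
(D) Holloway disorder — headache +; slowed heart rate +; weight gain +; hyperreflexia -; fever +; joint pain +
(B) alone accounts for all the evidence.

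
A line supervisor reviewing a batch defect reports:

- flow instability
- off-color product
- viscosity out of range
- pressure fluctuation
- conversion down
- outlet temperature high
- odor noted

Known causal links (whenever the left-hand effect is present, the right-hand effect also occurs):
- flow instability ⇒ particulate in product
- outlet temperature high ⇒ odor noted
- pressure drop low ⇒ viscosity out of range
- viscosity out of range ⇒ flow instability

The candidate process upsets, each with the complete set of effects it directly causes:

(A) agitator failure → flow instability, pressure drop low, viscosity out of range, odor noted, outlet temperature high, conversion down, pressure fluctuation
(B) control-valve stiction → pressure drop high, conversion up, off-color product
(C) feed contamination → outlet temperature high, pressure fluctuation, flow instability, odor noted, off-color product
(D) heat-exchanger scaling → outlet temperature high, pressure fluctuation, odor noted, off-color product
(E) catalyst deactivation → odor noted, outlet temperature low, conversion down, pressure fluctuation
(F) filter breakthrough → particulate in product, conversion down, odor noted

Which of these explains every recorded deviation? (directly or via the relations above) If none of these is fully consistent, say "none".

none

Checking each candidate against the observations:
(A) agitator failure — flow instability +; off-color product -; viscosity out of range +; pressure fluctuation +; conversion down +; outlet temperature high +; odor noted +
(B) control-valve stiction — flow instability -; off-color product +; viscosity out of range -; pressure fluctuation -; conversion down -; outlet temperature high -; odor noted -
(C) feed contamination — flow instability +; off-color product +; viscosity out of range -; pressure fluctuation +; conversion down -; outlet temperature high +; odor noted +
(D) heat-exchanger scaling — does not account for flow instability, viscosity out of range, conversion down
(E) catalyst deactivation — fails on flow instability, off-color product, viscosity out of range, outlet temperature high (predicts outlet temperature low, not outlet temperature high)
(F) filter breakthrough — flow instability -; off-color product -; viscosity out of range -; pressure fluctuation -; conversion down +; outlet temperature high -; odor noted +
No candidate is consistent with all observations.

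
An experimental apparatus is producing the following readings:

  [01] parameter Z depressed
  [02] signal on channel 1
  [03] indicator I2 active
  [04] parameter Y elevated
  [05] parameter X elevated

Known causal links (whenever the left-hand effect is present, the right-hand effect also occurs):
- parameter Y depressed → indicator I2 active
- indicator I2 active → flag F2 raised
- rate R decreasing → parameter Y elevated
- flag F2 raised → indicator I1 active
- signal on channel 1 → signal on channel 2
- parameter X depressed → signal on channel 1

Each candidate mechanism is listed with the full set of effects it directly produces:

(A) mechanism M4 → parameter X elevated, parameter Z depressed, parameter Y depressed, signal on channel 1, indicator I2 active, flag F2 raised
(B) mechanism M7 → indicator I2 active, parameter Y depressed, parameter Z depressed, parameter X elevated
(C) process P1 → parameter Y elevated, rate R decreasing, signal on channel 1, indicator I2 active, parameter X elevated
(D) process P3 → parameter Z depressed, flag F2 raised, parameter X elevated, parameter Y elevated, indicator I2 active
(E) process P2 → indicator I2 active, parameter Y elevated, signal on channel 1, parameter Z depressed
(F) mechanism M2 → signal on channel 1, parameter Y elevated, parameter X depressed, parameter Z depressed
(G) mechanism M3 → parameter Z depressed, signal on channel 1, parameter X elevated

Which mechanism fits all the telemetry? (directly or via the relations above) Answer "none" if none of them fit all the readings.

none

Testing each hypothesis:
(A) mechanism M4 — fails on parameter Y elevated (predicts parameter Y depressed, not parameter Y elevated)
(B) mechanism M7 — parameter Z depressed ✓; signal on channel 1 ✗; indicator I2 active ✓; parameter Y elevated ✗; parameter X elevated ✓
(C) process P1 — does not account for parameter Z depressed
(D) process P3 — does not account for signal on channel 1
(E) process P2 — parameter Z depressed ✓; signal on channel 1 ✓; indicator I2 active ✓; parameter Y elevated ✓; parameter X elevated ✗
(F) mechanism M2 — parameter Z depressed ✓; signal on channel 1 ✓; indicator I2 active ✗; parameter Y elevated ✓; parameter X elevated ✗
(G) mechanism M3 — does not account for indicator I2 active, parameter Y elevated
Every candidate fails on at least one observation.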